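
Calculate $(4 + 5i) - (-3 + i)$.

(4 - (-3)) + (5 - 1)i = 7 + 4i


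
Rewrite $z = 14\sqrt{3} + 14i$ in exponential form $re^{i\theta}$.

r = |z| = sqrt((14*sqrt(3))^2 + (14)^2) = sqrt(588 + 196) = sqrt(784) = 28
θ = arctan(b/a) = arctan(14/24.2487) (quadrant-adjusted) = 30° = π/6
z = 28e^(i*π/6)


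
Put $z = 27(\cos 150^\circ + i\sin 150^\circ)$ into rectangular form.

a = r cos θ = 27 * -sqrt(3)/2 = -27*sqrt(3)/2
b = r sin θ = 27 * 1/2 = 27/2
z = -27*sqrt(3)/2 + (27/2)i


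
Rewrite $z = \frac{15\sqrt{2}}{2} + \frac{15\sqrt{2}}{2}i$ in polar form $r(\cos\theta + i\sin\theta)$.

r = |z| = sqrt(a^2 + b^2) = sqrt((15*sqrt(2)/2)^2 + (15*sqrt(2)/2)^2) = sqrt(225/2 + 225/2) = sqrt(225) = 15
θ = arctan(b/a) = arctan(10.6066/10.6066) (quadrant-adjusted) = 45°
z = 15(cos 45° + i sin 45°)


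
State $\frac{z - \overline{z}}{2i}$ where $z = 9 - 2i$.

z - conjugate(z) = 2bi
(z - conjugate(z))/(2i) = 2bi/(2i) = b = -2


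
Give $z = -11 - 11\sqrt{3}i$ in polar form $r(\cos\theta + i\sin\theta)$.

r = |z| = sqrt(a^2 + b^2) = sqrt((-11)^2 + (-11*sqrt(3))^2) = sqrt(121 + 363) = sqrt(484) = 22
θ = arctan(b/a) = arctan(-19.0526/-11) (quadrant-adjusted) = 240°
z = 22(cos 240° + i sin 240°)


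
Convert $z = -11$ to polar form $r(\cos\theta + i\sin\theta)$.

r = |z| = sqrt(a^2 + b^2) = sqrt((-11)^2 + (0)^2) = sqrt(121 + 0) = sqrt(121) = 11
b = 0 and a < 0, so z lies on the negative real axis: θ = 180°
z = 11(cos 180° + i sin 180°)


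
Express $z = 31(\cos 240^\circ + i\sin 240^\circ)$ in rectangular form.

a = r cos θ = 31 * -1/2 = -31/2
b = r sin θ = 31 * -sqrt(3)/2 = -31*sqrt(3)/2
z = -31/2 - (31*sqrt(3)/2)i


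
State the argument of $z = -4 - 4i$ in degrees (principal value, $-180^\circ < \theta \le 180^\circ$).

θ = arctan(b/a) = arctan(-4/-4) (quadrant-adjusted) = -135°


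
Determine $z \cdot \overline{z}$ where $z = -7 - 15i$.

z * conjugate(z) = |z|^2 = a^2 + b^2
= (-7)^2 + (-15)^2 = 274


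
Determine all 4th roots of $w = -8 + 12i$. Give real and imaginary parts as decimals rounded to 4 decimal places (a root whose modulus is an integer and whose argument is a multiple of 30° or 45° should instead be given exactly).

|w| = sqrt(208) ≈ 14.422205, arg(w) ≈ 123.690068°
Root modulus = sqrt(208)^(1/4) ≈ 1.948758
Root arguments: θ_k = (arg(w) + 360°k)/4 for k = 0, 1, ..., 3
Compute each root as (root modulus)(cos θ_k + i sin θ_k) using full-precision intermediates, then round to 4 decimal places.
Roots: 1.6718 + 1.0014i, -1.0014 + 1.6718i, -1.6718 - 1.0014i, 1.0014 - 1.6718i


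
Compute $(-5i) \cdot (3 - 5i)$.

(a1*a2 - b1*b2) + (a1*b2 + b1*a2)i
= (0 - 25) + (0 + (-15))i
= -25 - 15i


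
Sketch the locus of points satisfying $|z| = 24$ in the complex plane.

|z| = 24 means sqrt(x^2 + y^2) = 24
This is a circle of radius 24 centered at the origin


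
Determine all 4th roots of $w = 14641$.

|w| = 14641, arg(w) = 0°
Root modulus = 14641^(1/4) = 11
Root arguments: θ_k = (0° + 360°k)/4 for k = 0, 1, ..., 3
Roots: 11, 11i, -11, -11i


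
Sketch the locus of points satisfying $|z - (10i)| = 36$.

|z - z0| = r describes a circle centered at z0 with radius r
Here z0 = 10i and r = 36
Locus: Circle centered at (0, 10) with radius 36


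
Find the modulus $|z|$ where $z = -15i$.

|z| = sqrt(a^2 + b^2) = sqrt(0^2 + (-15)^2) = sqrt(225) = 15


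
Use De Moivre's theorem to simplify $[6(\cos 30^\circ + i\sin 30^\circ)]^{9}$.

By De Moivre: z^n = r^n(cos(nθ) + i sin(nθ))
= 6^9(cos(9*30°) + i sin(9*30°))
= 10077696(cos 270° + i sin 270°)
= -10077696i


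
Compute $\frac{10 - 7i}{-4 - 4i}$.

Multiply numerator and denominator by conjugate (-4 + 4i):
= (10 - 7i)(-4 + 4i) / ((-4)^2 + (-4)^2)
= (-12 + 68i) / 32
Divide through by 4: (-3 + 17i) / 8
= -3/8 + (17/8)i


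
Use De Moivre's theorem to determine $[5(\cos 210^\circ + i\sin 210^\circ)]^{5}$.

By De Moivre: z^n = r^n(cos(nθ) + i sin(nθ))
= 5^5(cos(5*210°) + i sin(5*210°))
= 3125(cos 330° + i sin 330°)
= 3125*sqrt(3)/2 - (3125/2)i


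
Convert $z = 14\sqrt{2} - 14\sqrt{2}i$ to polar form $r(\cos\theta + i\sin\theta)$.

r = |z| = sqrt(a^2 + b^2) = sqrt((14*sqrt(2))^2 + (-14*sqrt(2))^2) = sqrt(392 + 392) = sqrt(784) = 28
θ = arctan(b/a) = arctan(-19.799/19.799) (quadrant-adjusted) = 315°
z = 28(cos 315° + i sin 315°)


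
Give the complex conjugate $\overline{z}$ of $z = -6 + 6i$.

If z = a + bi, then conjugate(z) = a - bi
conjugate(-6 + 6i) = -6 - 6i


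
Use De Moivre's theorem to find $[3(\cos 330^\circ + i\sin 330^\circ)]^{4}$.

By De Moivre: z^n = r^n(cos(nθ) + i sin(nθ))
= 3^4(cos(4*330°) + i sin(4*330°))
= 81(cos 240° + i sin 240°)
= -81/2 - (81*sqrt(3)/2)i


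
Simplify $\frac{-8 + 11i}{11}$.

Divisor is real, so divide each part by 11:
= -8/11 + i


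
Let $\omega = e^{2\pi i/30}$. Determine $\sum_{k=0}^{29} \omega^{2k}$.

Let ζ = ω^2 = e^(2πi·2/30). Since 30 ∤ 2, ζ ≠ 1.
Sum = Σ_{k=0}^{29} ζ^k = (ζ^30 - 1)/(ζ - 1) = (ω^{2·30} - 1)/(ζ - 1) = (1 - 1)/(ζ - 1) = 0


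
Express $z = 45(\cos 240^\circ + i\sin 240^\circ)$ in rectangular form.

a = r cos θ = 45 * -1/2 = -45/2
b = r sin θ = 45 * -sqrt(3)/2 = -45*sqrt(3)/2
z = -45/2 - (45*sqrt(3)/2)i


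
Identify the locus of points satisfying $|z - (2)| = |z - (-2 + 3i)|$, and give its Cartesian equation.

|z - z1| = |z - z2| means z is equidistant from z1 and z2,
i.e. the perpendicular bisector of the segment from (2, 0) to (-2, 3) (midpoint (0, 3/2)).
With z = x + yi, square both sides:
(x - 2)^2 + (y - 0)^2 = (x - (-2))^2 + (y - 3)^2
The x^2 and y^2 terms cancel: -8x + 6y = 13 - 4 = 9
Simplify: 8x - 6y = -9
Locus: Perpendicular bisector of the segment from (2, 0) to (-2, 3): the line 8x - 6y = -9


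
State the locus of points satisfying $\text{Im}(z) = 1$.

Im(z) = y where z = x + yi; the equation y = 1 is satisfied by all points with that y-coordinate
Locus: Horizontal line y = 1


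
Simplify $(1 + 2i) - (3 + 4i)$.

(1 - 3) + (2 - 4)i = -2 - 2i


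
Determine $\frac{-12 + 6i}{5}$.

Divisor is real, so divide each part by 5:
= -12/5 + (6/5)i


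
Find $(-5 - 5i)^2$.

(a + bi)^2 = a^2 - b^2 + 2abi
= (-5)^2 - (-5)^2 + 2*(-5)*(-5)i
= 50i


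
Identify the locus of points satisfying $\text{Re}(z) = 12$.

Re(z) = x where z = x + yi; the equation x = 12 is satisfied by all points with that x-coordinate
Locus: Vertical line x = 12


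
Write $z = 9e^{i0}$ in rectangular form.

a = r cos θ = 9 * 1 = 9
b = r sin θ = 9 * 0 = 0
z = 9


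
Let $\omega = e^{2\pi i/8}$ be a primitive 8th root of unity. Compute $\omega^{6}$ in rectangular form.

ω^6 = e^(2πi·6/8) = e^(i·3π/2)
= cos(3π/2) + i sin(3π/2)
= -i


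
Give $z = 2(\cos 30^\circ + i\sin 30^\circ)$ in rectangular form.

a = r cos θ = 2 * sqrt(3)/2 = sqrt(3)
b = r sin θ = 2 * 1/2 = 1
z = sqrt(3) + i


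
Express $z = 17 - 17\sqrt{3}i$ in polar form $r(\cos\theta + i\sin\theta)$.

r = |z| = sqrt(a^2 + b^2) = sqrt((17)^2 + (-17*sqrt(3))^2) = sqrt(289 + 867) = sqrt(1156) = 34
θ = arctan(b/a) = arctan(-29.4449/17) (quadrant-adjusted) = 300°
z = 34(cos 300° + i sin 300°)


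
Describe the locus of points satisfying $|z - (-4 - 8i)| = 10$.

|z - z0| = r describes a circle centered at z0 with radius r
Here z0 = -4 - 8i and r = 10
Locus: Circle centered at (-4, -8) with radius 10


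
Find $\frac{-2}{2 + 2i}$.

Multiply numerator and denominator by conjugate (2 - 2i):
= (-2)(2 - 2i) / (2^2 + 2^2)
= (-4 + 4i) / 8
Divide through by 4: (-1 + i) / 2
= -1/2 + (1/2)i


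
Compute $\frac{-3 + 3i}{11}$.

Divisor is real, so divide each part by 11:
= -3/11 + (3/11)i


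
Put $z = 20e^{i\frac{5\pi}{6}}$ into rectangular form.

a = r cos θ = 20 * -sqrt(3)/2 = -10*sqrt(3)
b = r sin θ = 20 * 1/2 = 10
z = -10*sqrt(3) + 10i


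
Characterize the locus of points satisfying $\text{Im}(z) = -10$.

Im(z) = y where z = x + yi; the equation y = -10 is satisfied by all points with that y-coordinate
Locus: Horizontal line y = -10


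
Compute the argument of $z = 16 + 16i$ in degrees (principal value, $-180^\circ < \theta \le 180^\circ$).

θ = arctan(b/a) = arctan(16/16) (quadrant-adjusted) = 45°


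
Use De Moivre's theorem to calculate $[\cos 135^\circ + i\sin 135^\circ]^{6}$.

By De Moivre: z^n = r^n(cos(nθ) + i sin(nθ))
= 1^6(cos(6*135°) + i sin(6*135°))
= 1(cos 90° + i sin 90°)
= i


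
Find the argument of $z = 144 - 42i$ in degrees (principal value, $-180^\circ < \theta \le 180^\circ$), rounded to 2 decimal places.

θ = arctan(b/a) = arctan(-42/144) (quadrant-adjusted) = -16.26°


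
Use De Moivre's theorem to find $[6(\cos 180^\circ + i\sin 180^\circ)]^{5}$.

By De Moivre: z^n = r^n(cos(nθ) + i sin(nθ))
= 6^5(cos(5*180°) + i sin(5*180°))
= 7776(cos 180° + i sin 180°)
= -7776


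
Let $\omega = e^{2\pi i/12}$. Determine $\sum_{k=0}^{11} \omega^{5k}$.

Let ζ = ω^5 = e^(2πi·5/12). Since 12 ∤ 5, ζ ≠ 1.
Sum = Σ_{k=0}^{11} ζ^k = (ζ^12 - 1)/(ζ - 1) = (ω^{5·12} - 1)/(ζ - 1) = (1 - 1)/(ζ - 1) = 0


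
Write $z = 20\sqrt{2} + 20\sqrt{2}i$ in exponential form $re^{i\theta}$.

r = |z| = sqrt((20*sqrt(2))^2 + (20*sqrt(2))^2) = sqrt(800 + 800) = sqrt(1600) = 40
θ = arctan(b/a) = arctan(28.2843/28.2843) (quadrant-adjusted) = 45° = π/4
z = 40e^(i*π/4)


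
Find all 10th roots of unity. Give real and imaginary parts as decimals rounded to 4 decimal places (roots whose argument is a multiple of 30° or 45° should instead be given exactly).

ω_k = e^(2πik/10) = cos(2πk/10) + i sin(2πk/10) for k = 0, 1, ..., 9
Roots: 1, 0.8090 + 0.5878i, 0.3090 + 0.9511i, -0.3090 + 0.9511i, -0.8090 + 0.5878i, -1, -0.8090 - 0.5878i, -0.3090 - 0.9511i, 0.3090 - 0.9511i, 0.8090 - 0.5878i


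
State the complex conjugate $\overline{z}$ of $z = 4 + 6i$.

If z = a + bi, then conjugate(z) = a - bi
conjugate(4 + 6i) = 4 - 6i


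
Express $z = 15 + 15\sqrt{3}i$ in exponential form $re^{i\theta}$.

r = |z| = sqrt((15)^2 + (15*sqrt(3))^2) = sqrt(225 + 675) = sqrt(900) = 30
θ = arctan(b/a) = arctan(25.9808/15) (quadrant-adjusted) = 60° = π/3
z = 30e^(i*π/3)


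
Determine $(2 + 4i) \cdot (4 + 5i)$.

(a1*a2 - b1*b2) + (a1*b2 + b1*a2)i
= (8 - 20) + (10 + 16)i
= -12 + 26i


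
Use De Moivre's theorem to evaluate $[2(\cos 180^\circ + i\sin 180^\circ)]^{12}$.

By De Moivre: z^n = r^n(cos(nθ) + i sin(nθ))
= 2^12(cos(12*180°) + i sin(12*180°))
= 4096(cos 0° + i sin 0°)
= 4096


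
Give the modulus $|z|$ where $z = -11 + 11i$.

|z| = sqrt(a^2 + b^2) = sqrt((-11)^2 + 11^2) = sqrt(242) = sqrt(242)


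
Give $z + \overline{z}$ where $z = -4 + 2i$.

z + conjugate(z) = (a + bi) + (a - bi) = 2a
= 2 * (-4) = -8


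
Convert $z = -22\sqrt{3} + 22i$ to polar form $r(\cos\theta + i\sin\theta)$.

r = |z| = sqrt(a^2 + b^2) = sqrt((-22*sqrt(3))^2 + (22)^2) = sqrt(1452 + 484) = sqrt(1936) = 44
θ = arctan(b/a) = arctan(22/-38.1051) (quadrant-adjusted) = 150°
z = 44(cos 150° + i sin 150°)


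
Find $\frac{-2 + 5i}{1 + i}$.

Multiply numerator and denominator by conjugate (1 - i):
= (-2 + 5i)(1 - i) / (1^2 + 1^2)
= (3 + 7i) / 2
= 3/2 + (7/2)i


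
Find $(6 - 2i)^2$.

(a + bi)^2 = a^2 - b^2 + 2abi
= 6^2 - (-2)^2 + 2*6*(-2)i
= 32 - 24i


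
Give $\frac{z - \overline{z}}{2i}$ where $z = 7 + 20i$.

z - conjugate(z) = 2bi
(z - conjugate(z))/(2i) = 2bi/(2i) = b = 20


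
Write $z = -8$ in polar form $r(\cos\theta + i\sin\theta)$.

r = |z| = sqrt(a^2 + b^2) = sqrt((-8)^2 + (0)^2) = sqrt(64 + 0) = sqrt(64) = 8
b = 0 and a < 0, so z lies on the negative real axis: θ = 180°
z = 8(cos 180° + i sin 180°)


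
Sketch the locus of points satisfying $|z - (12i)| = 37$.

|z - z0| = r describes a circle centered at z0 with radius r
Here z0 = 12i and r = 37
Locus: Circle centered at (0, 12) with radius 37


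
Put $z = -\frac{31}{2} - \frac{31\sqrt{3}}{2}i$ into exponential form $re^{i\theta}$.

r = |z| = sqrt((-31/2)^2 + (-31*sqrt(3)/2)^2) = sqrt(961/4 + 2883/4) = sqrt(961) = 31
θ = arctan(b/a) = arctan(-26.8468/-15.5) (quadrant-adjusted) = -120° = -2π/3
z = 31e^(-i*2π/3)


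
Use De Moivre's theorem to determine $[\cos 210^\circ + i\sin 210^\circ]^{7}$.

By De Moivre: z^n = r^n(cos(nθ) + i sin(nθ))
= 1^7(cos(7*210°) + i sin(7*210°))
= 1(cos 30° + i sin 30°)
= sqrt(3)/2 + (1/2)i


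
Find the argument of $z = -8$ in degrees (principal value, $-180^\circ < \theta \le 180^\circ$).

b = 0 and a < 0, so z lies on the negative real axis: θ = 180°


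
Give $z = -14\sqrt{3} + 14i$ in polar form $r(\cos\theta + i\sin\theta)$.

r = |z| = sqrt(a^2 + b^2) = sqrt((-14*sqrt(3))^2 + (14)^2) = sqrt(588 + 196) = sqrt(784) = 28
θ = arctan(b/a) = arctan(14/-24.2487) (quadrant-adjusted) = 150°
z = 28(cos 150° + i sin 150°)


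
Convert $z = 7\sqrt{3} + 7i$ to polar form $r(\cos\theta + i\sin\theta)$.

r = |z| = sqrt(a^2 + b^2) = sqrt((7*sqrt(3))^2 + (7)^2) = sqrt(147 + 49) = sqrt(196) = 14
θ = arctan(b/a) = arctan(7/12.1244) (quadrant-adjusted) = 30°
z = 14(cos 30° + i sin 30°)


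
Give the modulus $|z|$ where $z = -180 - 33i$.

|z| = sqrt(a^2 + b^2) = sqrt((-180)^2 + (-33)^2) = sqrt(33489) = 183


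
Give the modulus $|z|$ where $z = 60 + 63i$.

|z| = sqrt(a^2 + b^2) = sqrt(60^2 + 63^2) = sqrt(7569) = 87


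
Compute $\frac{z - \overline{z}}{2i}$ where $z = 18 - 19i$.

z - conjugate(z) = 2bi
(z - conjugate(z))/(2i) = 2bi/(2i) = b = -19


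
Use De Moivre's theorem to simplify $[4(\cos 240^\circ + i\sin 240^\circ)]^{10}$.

By De Moivre: z^n = r^n(cos(nθ) + i sin(nθ))
= 4^10(cos(10*240°) + i sin(10*240°))
= 1048576(cos 240° + i sin 240°)
= -524288 - 524288*sqrt(3)i


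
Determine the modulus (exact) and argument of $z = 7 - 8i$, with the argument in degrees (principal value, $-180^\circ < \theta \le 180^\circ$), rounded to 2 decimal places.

|z| = sqrt(7^2 + (-8)^2) = sqrt(113)
arg(z) = arctan(b/a) = arctan(-8/7) (quadrant-adjusted) = -48.81°


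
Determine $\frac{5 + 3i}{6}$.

Divisor is real, so divide each part by 6:
= 5/6 + (1/2)i


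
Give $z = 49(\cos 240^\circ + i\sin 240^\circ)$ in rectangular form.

a = r cos θ = 49 * -1/2 = -49/2
b = r sin θ = 49 * -sqrt(3)/2 = -49*sqrt(3)/2
z = -49/2 - (49*sqrt(3)/2)i


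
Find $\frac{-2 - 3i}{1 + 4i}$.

Multiply numerator and denominator by conjugate (1 - 4i):
= (-2 - 3i)(1 - 4i) / (1^2 + 4^2)
= (-14 + 5i) / 17
= -14/17 + (5/17)i


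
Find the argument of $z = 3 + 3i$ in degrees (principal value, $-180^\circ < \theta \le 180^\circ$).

θ = arctan(b/a) = arctan(3/3) (quadrant-adjusted) = 45°


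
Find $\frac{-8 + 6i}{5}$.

Divisor is real, so divide each part by 5:
= -8/5 + (6/5)i


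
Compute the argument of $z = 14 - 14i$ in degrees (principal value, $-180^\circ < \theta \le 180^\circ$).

θ = arctan(b/a) = arctan(-14/14) (quadrant-adjusted) = -45°


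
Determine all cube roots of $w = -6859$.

|w| = 6859, arg(w) = 180°
Root modulus = 6859^(1/3) = 19
Root arguments: θ_k = (180° + 360°k)/3 for k = 0, 1, ..., 2
Roots: 19/2 + (19*sqrt(3)/2)i, -19, 19/2 - (19*sqrt(3)/2)i


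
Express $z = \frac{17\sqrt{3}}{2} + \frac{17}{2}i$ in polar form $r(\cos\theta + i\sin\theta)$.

r = |z| = sqrt(a^2 + b^2) = sqrt((17*sqrt(3)/2)^2 + (17/2)^2) = sqrt(867/4 + 289/4) = sqrt(289) = 17
θ = arctan(b/a) = arctan(8.5/14.7224) (quadrant-adjusted) = 30°
z = 17(cos 30° + i sin 30°)


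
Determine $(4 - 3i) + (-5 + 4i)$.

(4 + (-5)) + (-3 + 4)i = -1 + i


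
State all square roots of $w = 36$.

|w| = 36, arg(w) = 0°
Root modulus = 36^(1/2) = 6
Root arguments: θ_k = (0° + 360°k)/2 for k = 0, 1, ..., 1
Roots: 6, -6


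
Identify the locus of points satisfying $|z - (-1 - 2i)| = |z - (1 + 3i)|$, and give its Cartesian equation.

|z - z1| = |z - z2| means z is equidistant from z1 and z2,
i.e. the perpendicular bisector of the segment from (-1, -2) to (1, 3) (midpoint (0, 1/2)).
With z = x + yi, square both sides:
(x - (-1))^2 + (y - (-2))^2 = (x - 1)^2 + (y - 3)^2
The x^2 and y^2 terms cancel: 4x + 10y = 10 - 5 = 5
Simplify: 4x + 10y = 5
Locus: Perpendicular bisector of the segment from (-1, -2) to (1, 3): the line 4x + 10y = 5


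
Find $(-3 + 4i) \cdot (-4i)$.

(a1*a2 - b1*b2) + (a1*b2 + b1*a2)i
= (0 - (-16)) + (12 + 0)i
= 16 + 12i


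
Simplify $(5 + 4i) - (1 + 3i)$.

(5 - 1) + (4 - 3)i = 4 + i


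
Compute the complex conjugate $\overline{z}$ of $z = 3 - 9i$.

If z = a + bi, then conjugate(z) = a - bi
conjugate(3 - 9i) = 3 + 9i


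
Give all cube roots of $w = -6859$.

|w| = 6859, arg(w) = 180°
Root modulus = 6859^(1/3) = 19
Root arguments: θ_k = (180° + 360°k)/3 for k = 0, 1, ..., 2
Roots: 19/2 + (19*sqrt(3)/2)i, -19, 19/2 - (19*sqrt(3)/2)i


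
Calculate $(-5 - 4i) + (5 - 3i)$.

(-5 + 5) + (-4 + (-3))i = -7i


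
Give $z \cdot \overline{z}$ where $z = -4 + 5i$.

z * conjugate(z) = |z|^2 = a^2 + b^2
= (-4)^2 + 5^2 = 41


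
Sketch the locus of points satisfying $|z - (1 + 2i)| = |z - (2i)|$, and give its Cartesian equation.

|z - z1| = |z - z2| means z is equidistant from z1 and z2,
i.e. the perpendicular bisector of the segment from (1, 2) to (0, 2) (midpoint (1/2, 2)).
With z = x + yi, square both sides:
(x - 1)^2 + (y - 2)^2 = (x - 0)^2 + (y - 2)^2
The x^2 and y^2 terms cancel: -2x + 0y = 4 - 5 = -1
Simplify: x = 1/2
Locus: Perpendicular bisector of the segment from (1, 2) to (0, 2): the line x = 1/2


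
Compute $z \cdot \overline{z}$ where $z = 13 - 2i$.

z * conjugate(z) = |z|^2 = a^2 + b^2
= 13^2 + (-2)^2 = 173


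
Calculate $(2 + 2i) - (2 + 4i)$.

(2 - 2) + (2 - 4)i = -2i


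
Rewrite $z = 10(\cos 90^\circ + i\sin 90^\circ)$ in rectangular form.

a = r cos θ = 10 * 0 = 0
b = r sin θ = 10 * 1 = 10
z = 10i


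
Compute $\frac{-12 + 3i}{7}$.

Divisor is real, so divide each part by 7:
= -12/7 + (3/7)i


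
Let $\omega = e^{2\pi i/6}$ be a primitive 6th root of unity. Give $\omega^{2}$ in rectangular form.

ω^2 = e^(2πi·2/6) = e^(i·2π/3)
= cos(2π/3) + i sin(2π/3)
= -1/2 + (sqrt(3)/2)i


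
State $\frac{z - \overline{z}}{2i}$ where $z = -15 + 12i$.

z - conjugate(z) = 2bi
(z - conjugate(z))/(2i) = 2bi/(2i) = b = 12


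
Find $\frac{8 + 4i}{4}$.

Divisor is real, so divide each part by 4:
= 2 + i


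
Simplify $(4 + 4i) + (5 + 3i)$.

(4 + 5) + (4 + 3)i = 9 + 7i


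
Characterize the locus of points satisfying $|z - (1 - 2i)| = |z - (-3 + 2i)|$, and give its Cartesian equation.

|z - z1| = |z - z2| means z is equidistant from z1 and z2,
i.e. the perpendicular bisector of the segment from (1, -2) to (-3, 2) (midpoint (-1, 0)).
With z = x + yi, square both sides:
(x - 1)^2 + (y - (-2))^2 = (x - (-3))^2 + (y - 2)^2
The x^2 and y^2 terms cancel: -8x + 8y = 13 - 5 = 8
Simplify: x - y = -1
Locus: Perpendicular bisector of the segment from (1, -2) to (-3, 2): the line x - y = -1


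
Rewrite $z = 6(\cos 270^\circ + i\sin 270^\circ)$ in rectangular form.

a = r cos θ = 6 * 0 = 0
b = r sin θ = 6 * -1 = -6
z = -6i


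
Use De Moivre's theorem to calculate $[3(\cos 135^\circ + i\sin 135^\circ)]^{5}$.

By De Moivre: z^n = r^n(cos(nθ) + i sin(nθ))
= 3^5(cos(5*135°) + i sin(5*135°))
= 243(cos 315° + i sin 315°)
= 243*sqrt(2)/2 - (243*sqrt(2)/2)i


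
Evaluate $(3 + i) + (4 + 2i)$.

(3 + 4) + (1 + 2)i = 7 + 3i


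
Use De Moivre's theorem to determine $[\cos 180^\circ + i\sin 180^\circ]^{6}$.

By De Moivre: z^n = r^n(cos(nθ) + i sin(nθ))
= 1^6(cos(6*180°) + i sin(6*180°))
= 1(cos 0° + i sin 0°)
= 1


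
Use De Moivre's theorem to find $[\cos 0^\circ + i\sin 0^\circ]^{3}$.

By De Moivre: z^n = r^n(cos(nθ) + i sin(nθ))
= 1^3(cos(3*0°) + i sin(3*0°))
= 1(cos 0° + i sin 0°)
= 1


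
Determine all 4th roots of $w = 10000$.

|w| = 10000, arg(w) = 0°
Root modulus = 10000^(1/4) = 10
Root arguments: θ_k = (0° + 360°k)/4 for k = 0, 1, ..., 3
Roots: 10, 10i, -10, -10i


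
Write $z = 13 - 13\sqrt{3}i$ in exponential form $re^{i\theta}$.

r = |z| = sqrt((13)^2 + (-13*sqrt(3))^2) = sqrt(169 + 507) = sqrt(676) = 26
θ = arctan(b/a) = arctan(-22.5167/13) (quadrant-adjusted) = -60° = -π/3
z = 26e^(-i*π/3)


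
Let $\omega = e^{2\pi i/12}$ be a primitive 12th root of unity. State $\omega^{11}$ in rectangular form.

ω^11 = e^(2πi·11/12) = e^(i·11π/6)
= cos(11π/6) + i sin(11π/6)
= sqrt(3)/2 - (1/2)i


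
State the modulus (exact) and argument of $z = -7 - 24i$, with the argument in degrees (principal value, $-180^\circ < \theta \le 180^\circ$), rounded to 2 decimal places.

|z| = sqrt((-7)^2 + (-24)^2) = 25
arg(z) = arctan(b/a) = arctan(-24/-7) (quadrant-adjusted) = -106.26°


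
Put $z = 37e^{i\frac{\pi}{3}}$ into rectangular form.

a = r cos θ = 37 * 1/2 = 37/2
b = r sin θ = 37 * sqrt(3)/2 = 37*sqrt(3)/2
z = 37/2 + (37*sqrt(3)/2)i


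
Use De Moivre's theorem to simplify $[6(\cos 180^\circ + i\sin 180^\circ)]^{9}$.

By De Moivre: z^n = r^n(cos(nθ) + i sin(nθ))
= 6^9(cos(9*180°) + i sin(9*180°))
= 10077696(cos 180° + i sin 180°)
= -10077696


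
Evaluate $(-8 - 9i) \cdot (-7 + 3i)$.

(a1*a2 - b1*b2) + (a1*b2 + b1*a2)i
= (56 - (-27)) + (-24 + 63)i
= 83 + 39i


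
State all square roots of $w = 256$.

|w| = 256, arg(w) = 0°
Root modulus = 256^(1/2) = 16
Root arguments: θ_k = (0° + 360°k)/2 for k = 0, 1, ..., 1
Roots: 16, -16


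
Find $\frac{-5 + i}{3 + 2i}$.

Multiply numerator and denominator by conjugate (3 - 2i):
= (-5 + i)(3 - 2i) / (3^2 + 2^2)
= (-13 + 13i) / 13
= -1 + i


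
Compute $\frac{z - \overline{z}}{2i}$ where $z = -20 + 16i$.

z - conjugate(z) = 2bi
(z - conjugate(z))/(2i) = 2bi/(2i) = b = 16


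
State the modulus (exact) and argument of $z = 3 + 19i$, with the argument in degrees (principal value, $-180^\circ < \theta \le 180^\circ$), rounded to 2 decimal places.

|z| = sqrt(3^2 + 19^2) = sqrt(370)
arg(z) = arctan(b/a) = arctan(19/3) (quadrant-adjusted) = 81.03°


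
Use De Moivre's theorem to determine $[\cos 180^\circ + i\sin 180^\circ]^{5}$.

By De Moivre: z^n = r^n(cos(nθ) + i sin(nθ))
= 1^5(cos(5*180°) + i sin(5*180°))
= 1(cos 180° + i sin 180°)
= -1


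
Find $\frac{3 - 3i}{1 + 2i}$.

Multiply numerator and denominator by conjugate (1 - 2i):
= (3 - 3i)(1 - 2i) / (1^2 + 2^2)
= (-3 - 9i) / 5
= -3/5 - (9/5)i


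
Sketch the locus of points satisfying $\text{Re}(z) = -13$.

Re(z) = x where z = x + yi; the equation x = -13 is satisfied by all points with that x-coordinate
Locus: Vertical line x = -13


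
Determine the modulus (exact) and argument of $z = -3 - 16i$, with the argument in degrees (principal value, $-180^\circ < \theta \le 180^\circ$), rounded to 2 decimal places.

|z| = sqrt((-3)^2 + (-16)^2) = sqrt(265)
arg(z) = arctan(b/a) = arctan(-16/-3) (quadrant-adjusted) = -100.62°


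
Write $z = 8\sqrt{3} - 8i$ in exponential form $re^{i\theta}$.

r = |z| = sqrt((8*sqrt(3))^2 + (-8)^2) = sqrt(192 + 64) = sqrt(256) = 16
θ = arctan(b/a) = arctan(-8/13.8564) (quadrant-adjusted) = -30° = -π/6
z = 16e^(-i*π/6)


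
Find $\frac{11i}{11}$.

Divisor is real, so divide each part by 11:
= i


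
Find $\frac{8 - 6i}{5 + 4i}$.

Multiply numerator and denominator by conjugate (5 - 4i):
= (8 - 6i)(5 - 4i) / (5^2 + 4^2)
= (16 - 62i) / 41
= 16/41 - (62/41)i


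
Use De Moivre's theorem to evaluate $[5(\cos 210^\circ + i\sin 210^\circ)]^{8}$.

By De Moivre: z^n = r^n(cos(nθ) + i sin(nθ))
= 5^8(cos(8*210°) + i sin(8*210°))
= 390625(cos 240° + i sin 240°)
= -390625/2 - (390625*sqrt(3)/2)i


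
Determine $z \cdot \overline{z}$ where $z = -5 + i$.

z * conjugate(z) = |z|^2 = a^2 + b^2
= (-5)^2 + 1^2 = 26


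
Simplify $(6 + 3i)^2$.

(a + bi)^2 = a^2 - b^2 + 2abi
= 6^2 - 3^2 + 2*6*3i
= 27 + 36i


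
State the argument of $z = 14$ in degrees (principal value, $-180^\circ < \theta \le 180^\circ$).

b = 0 and a > 0, so z lies on the positive real axis: θ = 0°


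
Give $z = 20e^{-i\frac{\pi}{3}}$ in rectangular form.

a = r cos θ = 20 * 1/2 = 10
b = r sin θ = 20 * -sqrt(3)/2 = -10*sqrt(3)
z = 10 - 10*sqrt(3)i


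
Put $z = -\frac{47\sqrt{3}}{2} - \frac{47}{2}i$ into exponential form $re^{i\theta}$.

r = |z| = sqrt((-47*sqrt(3)/2)^2 + (-47/2)^2) = sqrt(6627/4 + 2209/4) = sqrt(2209) = 47
θ = arctan(b/a) = arctan(-23.5/-40.7032) (quadrant-adjusted) = 210° = 7π/6
z = 47e^(i*7π/6)


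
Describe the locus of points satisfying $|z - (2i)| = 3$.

|z - z0| = r describes a circle centered at z0 with radius r
Here z0 = 2i and r = 3
Locus: Circle centered at (0, 2) with radius 3


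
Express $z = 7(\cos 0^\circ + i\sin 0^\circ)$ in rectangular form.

a = r cos θ = 7 * 1 = 7
b = r sin θ = 7 * 0 = 0
z = 7


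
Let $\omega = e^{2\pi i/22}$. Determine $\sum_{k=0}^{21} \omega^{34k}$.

Let ζ = ω^34 = e^(2πi·34/22). Since 22 ∤ 34, ζ ≠ 1.
Sum = Σ_{k=0}^{21} ζ^k = (ζ^22 - 1)/(ζ - 1) = (ω^{34·22} - 1)/(ζ - 1) = (1 - 1)/(ζ - 1) = 0


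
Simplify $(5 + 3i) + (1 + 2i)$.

(5 + 1) + (3 + 2)i = 6 + 5i


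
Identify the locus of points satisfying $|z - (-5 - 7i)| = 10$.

|z - z0| = r describes a circle centered at z0 with radius r
Here z0 = -5 - 7i and r = 10
Locus: Circle centered at (-5, -7) with radius 10


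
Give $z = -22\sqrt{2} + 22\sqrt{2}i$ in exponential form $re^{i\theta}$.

r = |z| = sqrt((-22*sqrt(2))^2 + (22*sqrt(2))^2) = sqrt(968 + 968) = sqrt(1936) = 44
θ = arctan(b/a) = arctan(31.1127/-31.1127) (quadrant-adjusted) = 135° = 3π/4
z = 44e^(i*3π/4)


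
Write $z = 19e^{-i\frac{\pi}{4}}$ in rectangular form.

a = r cos θ = 19 * sqrt(2)/2 = 19*sqrt(2)/2
b = r sin θ = 19 * -sqrt(2)/2 = -19*sqrt(2)/2
z = 19*sqrt(2)/2 - (19*sqrt(2)/2)i


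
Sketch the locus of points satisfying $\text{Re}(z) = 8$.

Re(z) = x where z = x + yi; the equation x = 8 is satisfied by all points with that x-coordinate
Locus: Vertical line x = 8


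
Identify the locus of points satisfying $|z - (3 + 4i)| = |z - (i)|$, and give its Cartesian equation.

|z - z1| = |z - z2| means z is equidistant from z1 and z2,
i.e. the perpendicular bisector of the segment from (3, 4) to (0, 1) (midpoint (3/2, 5/2)).
With z = x + yi, square both sides:
(x - 3)^2 + (y - 4)^2 = (x - 0)^2 + (y - 1)^2
The x^2 and y^2 terms cancel: -6x + (-6)y = 1 - 25 = -24
Simplify: x + y = 4
Locus: Perpendicular bisector of the segment from (3, 4) to (0, 1): the line x + y = 4


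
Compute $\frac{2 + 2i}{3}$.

Divisor is real, so divide each part by 3:
= 2/3 + (2/3)i


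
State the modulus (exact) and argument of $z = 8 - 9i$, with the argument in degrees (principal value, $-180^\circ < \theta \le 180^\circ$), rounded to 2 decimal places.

|z| = sqrt(8^2 + (-9)^2) = sqrt(145)
arg(z) = arctan(b/a) = arctan(-9/8) (quadrant-adjusted) = -48.37°


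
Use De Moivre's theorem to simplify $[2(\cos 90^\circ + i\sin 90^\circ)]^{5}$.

By De Moivre: z^n = r^n(cos(nθ) + i sin(nθ))
= 2^5(cos(5*90°) + i sin(5*90°))
= 32(cos 90° + i sin 90°)
= 32i


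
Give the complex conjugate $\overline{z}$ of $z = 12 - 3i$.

If z = a + bi, then conjugate(z) = a - bi
conjugate(12 - 3i) = 12 + 3i


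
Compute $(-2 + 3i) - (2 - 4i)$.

(-2 - 2) + (3 - (-4))i = -4 + 7i


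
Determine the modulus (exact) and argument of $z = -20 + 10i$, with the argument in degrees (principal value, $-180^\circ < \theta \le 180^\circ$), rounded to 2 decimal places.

|z| = sqrt((-20)^2 + 10^2) = sqrt(500)
arg(z) = arctan(b/a) = arctan(10/-20) (quadrant-adjusted) = 153.43°


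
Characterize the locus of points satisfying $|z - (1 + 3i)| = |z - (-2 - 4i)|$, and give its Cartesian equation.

|z - z1| = |z - z2| means z is equidistant from z1 and z2,
i.e. the perpendicular bisector of the segment from (1, 3) to (-2, -4) (midpoint (-1/2, -1/2)).
With z = x + yi, square both sides:
(x - 1)^2 + (y - 3)^2 = (x - (-2))^2 + (y - (-4))^2
The x^2 and y^2 terms cancel: -6x + (-14)y = 20 - 10 = 10
Simplify: 3x + 7y = -5
Locus: Perpendicular bisector of the segment from (1, 3) to (-2, -4): the line 3x + 7y = -5


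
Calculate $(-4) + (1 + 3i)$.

(-4 + 1) + (0 + 3)i = -3 + 3i


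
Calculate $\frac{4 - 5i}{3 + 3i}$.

Multiply numerator and denominator by conjugate (3 - 3i):
= (4 - 5i)(3 - 3i) / (3^2 + 3^2)
= (-3 - 27i) / 18
Divide through by 3: (-1 - 9i) / 6
= -1/6 - (3/2)i


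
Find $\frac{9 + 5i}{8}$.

Divisor is real, so divide each part by 8:
= 9/8 + (5/8)i


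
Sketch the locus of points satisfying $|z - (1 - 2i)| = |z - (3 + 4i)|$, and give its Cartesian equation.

|z - z1| = |z - z2| means z is equidistant from z1 and z2,
i.e. the perpendicular bisector of the segment from (1, -2) to (3, 4) (midpoint (2, 1)).
With z = x + yi, square both sides:
(x - 1)^2 + (y - (-2))^2 = (x - 3)^2 + (y - 4)^2
The x^2 and y^2 terms cancel: 4x + 12y = 25 - 5 = 20
Simplify: x + 3y = 5
Locus: Perpendicular bisector of the segment from (1, -2) to (3, 4): the line x + 3y = 5


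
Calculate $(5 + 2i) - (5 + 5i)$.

(5 - 5) + (2 - 5)i = -3i


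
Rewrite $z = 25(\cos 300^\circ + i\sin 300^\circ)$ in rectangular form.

a = r cos θ = 25 * 1/2 = 25/2
b = r sin θ = 25 * -sqrt(3)/2 = -25*sqrt(3)/2
z = 25/2 - (25*sqrt(3)/2)i


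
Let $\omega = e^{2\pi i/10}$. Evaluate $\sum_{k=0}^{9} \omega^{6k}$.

Let ζ = ω^6 = e^(2πi·6/10). Since 10 ∤ 6, ζ ≠ 1.
Sum = Σ_{k=0}^{9} ζ^k = (ζ^10 - 1)/(ζ - 1) = (ω^{6·10} - 1)/(ζ - 1) = (1 - 1)/(ζ - 1) = 0


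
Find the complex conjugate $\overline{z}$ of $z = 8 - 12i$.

If z = a + bi, then conjugate(z) = a - bi
conjugate(8 - 12i) = 8 + 12i


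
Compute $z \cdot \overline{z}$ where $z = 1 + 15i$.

z * conjugate(z) = |z|^2 = a^2 + b^2
= 1^2 + 15^2 = 226


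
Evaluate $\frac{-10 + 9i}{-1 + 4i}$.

Multiply numerator and denominator by conjugate (-1 - 4i):
= (-10 + 9i)(-1 - 4i) / ((-1)^2 + 4^2)
= (46 + 31i) / 17
= 46/17 + (31/17)i


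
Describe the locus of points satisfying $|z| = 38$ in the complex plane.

|z| = 38 means sqrt(x^2 + y^2) = 38
This is a circle of radius 38 centered at the origin


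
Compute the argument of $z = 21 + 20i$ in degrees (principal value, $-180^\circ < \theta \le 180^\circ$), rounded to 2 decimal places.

θ = arctan(b/a) = arctan(20/21) (quadrant-adjusted) = 43.60°


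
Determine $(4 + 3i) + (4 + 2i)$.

(4 + 4) + (3 + 2)i = 8 + 5i


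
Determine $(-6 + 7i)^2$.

(a + bi)^2 = a^2 - b^2 + 2abi
= (-6)^2 - 7^2 + 2*(-6)*7i
= -13 - 84i


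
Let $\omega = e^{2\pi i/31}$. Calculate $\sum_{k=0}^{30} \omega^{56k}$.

Let ζ = ω^56 = e^(2πi·56/31). Since 31 ∤ 56, ζ ≠ 1.
Sum = Σ_{k=0}^{30} ζ^k = (ζ^31 - 1)/(ζ - 1) = (ω^{56·31} - 1)/(ζ - 1) = (1 - 1)/(ζ - 1) = 0


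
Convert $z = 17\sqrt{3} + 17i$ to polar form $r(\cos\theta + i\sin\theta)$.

r = |z| = sqrt(a^2 + b^2) = sqrt((17*sqrt(3))^2 + (17)^2) = sqrt(867 + 289) = sqrt(1156) = 34
θ = arctan(b/a) = arctan(17/29.4449) (quadrant-adjusted) = 30°
z = 34(cos 30° + i sin 30°)


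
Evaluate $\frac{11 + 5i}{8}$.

Divisor is real, so divide each part by 8:
= 11/8 + (5/8)i


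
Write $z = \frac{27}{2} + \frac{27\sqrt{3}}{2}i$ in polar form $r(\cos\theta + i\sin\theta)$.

r = |z| = sqrt(a^2 + b^2) = sqrt((27/2)^2 + (27*sqrt(3)/2)^2) = sqrt(729/4 + 2187/4) = sqrt(729) = 27
θ = arctan(b/a) = arctan(23.3827/13.5) (quadrant-adjusted) = 60°
z = 27(cos 60° + i sin 60°)


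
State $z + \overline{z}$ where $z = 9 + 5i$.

z + conjugate(z) = (a + bi) + (a - bi) = 2a
= 2 * 9 = 18


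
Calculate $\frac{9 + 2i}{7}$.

Divisor is real, so divide each part by 7:
= 9/7 + (2/7)i


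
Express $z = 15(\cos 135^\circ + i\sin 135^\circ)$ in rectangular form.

a = r cos θ = 15 * -sqrt(2)/2 = -15*sqrt(2)/2
b = r sin θ = 15 * sqrt(2)/2 = 15*sqrt(2)/2
z = -15*sqrt(2)/2 + (15*sqrt(2)/2)i


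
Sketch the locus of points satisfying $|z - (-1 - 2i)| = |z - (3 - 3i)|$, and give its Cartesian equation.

|z - z1| = |z - z2| means z is equidistant from z1 and z2,
i.e. the perpendicular bisector of the segment from (-1, -2) to (3, -3) (midpoint (1, -5/2)).
With z = x + yi, square both sides:
(x - (-1))^2 + (y - (-2))^2 = (x - 3)^2 + (y - (-3))^2
The x^2 and y^2 terms cancel: 8x + (-2)y = 18 - 5 = 13
Simplify: 8x - 2y = 13
Locus: Perpendicular bisector of the segment from (-1, -2) to (3, -3): the line 8x - 2y = 13


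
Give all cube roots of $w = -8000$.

|w| = 8000, arg(w) = 180°
Root modulus = 8000^(1/3) = 20
Root arguments: θ_k = (180° + 360°k)/3 for k = 0, 1, ..., 2
Roots: 10 + 10*sqrt(3)i, -20, 10 - 10*sqrt(3)i


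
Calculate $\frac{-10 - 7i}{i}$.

Multiply numerator and denominator by conjugate (-i):
= (-10 - 7i)(-i) / (0^2 + 1^2)
= (-7 + 10i) / 1
= -7 + 10i


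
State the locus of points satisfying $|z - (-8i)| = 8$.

|z - z0| = r describes a circle centered at z0 with radius r
Here z0 = -8i and r = 8
Locus: Circle centered at (0, -8) with radius 8


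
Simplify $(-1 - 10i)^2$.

(a + bi)^2 = a^2 - b^2 + 2abi
= (-1)^2 - (-10)^2 + 2*(-1)*(-10)i
= -99 + 20i


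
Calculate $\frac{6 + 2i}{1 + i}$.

Multiply numerator and denominator by conjugate (1 - i):
= (6 + 2i)(1 - i) / (1^2 + 1^2)
= (8 - 4i) / 2
= 4 - 2i


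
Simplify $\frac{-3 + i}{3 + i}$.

Multiply numerator and denominator by conjugate (3 - i):
= (-3 + i)(3 - i) / (3^2 + 1^2)
= (-8 + 6i) / 10
Divide through by 2: (-4 + 3i) / 5
= -4/5 + (3/5)i


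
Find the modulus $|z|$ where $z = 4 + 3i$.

|z| = sqrt(a^2 + b^2) = sqrt(4^2 + 3^2) = sqrt(25) = 5


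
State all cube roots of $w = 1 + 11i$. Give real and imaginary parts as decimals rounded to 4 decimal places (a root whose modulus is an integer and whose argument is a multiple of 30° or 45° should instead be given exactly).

|w| = sqrt(122) ≈ 11.045361, arg(w) ≈ 84.805571°
Root modulus = sqrt(122)^(1/3) ≈ 2.227033
Root arguments: θ_k = (arg(w) + 360°k)/3 for k = 0, 1, ..., 2
Compute each root as (root modulus)(cos θ_k + i sin θ_k) using full-precision intermediates, then round to 4 decimal places.
Roots: 1.9614 + 1.0547i, -1.8941 + 1.1713i, -0.0673 - 2.2260i


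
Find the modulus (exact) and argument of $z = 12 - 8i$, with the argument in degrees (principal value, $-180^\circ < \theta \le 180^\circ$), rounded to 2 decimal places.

|z| = sqrt(12^2 + (-8)^2) = sqrt(208)
arg(z) = arctan(b/a) = arctan(-8/12) (quadrant-adjusted) = -33.69°


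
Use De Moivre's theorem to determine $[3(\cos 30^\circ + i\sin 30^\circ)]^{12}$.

By De Moivre: z^n = r^n(cos(nθ) + i sin(nθ))
= 3^12(cos(12*30°) + i sin(12*30°))
= 531441(cos 0° + i sin 0°)
= 531441


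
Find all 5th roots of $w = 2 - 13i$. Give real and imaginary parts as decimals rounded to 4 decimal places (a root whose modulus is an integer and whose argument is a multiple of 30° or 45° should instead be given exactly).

|w| = sqrt(173) ≈ 13.152946, arg(w) ≈ 278.746162°
Root modulus = sqrt(173)^(1/5) ≈ 1.674189
Root arguments: θ_k = (arg(w) + 360°k)/5 for k = 0, 1, ..., 4
Compute each root as (root modulus)(cos θ_k + i sin θ_k) using full-precision intermediates, then round to 4 decimal places.
Roots: 0.9423 + 1.3839i, -1.0250 + 1.3238i, -1.5757 - 0.5657i, 0.0511 - 1.6734i, 1.6073 - 0.4685i


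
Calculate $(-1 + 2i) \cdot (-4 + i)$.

(a1*a2 - b1*b2) + (a1*b2 + b1*a2)i
= (4 - 2) + (-1 + (-8))i
= 2 - 9i


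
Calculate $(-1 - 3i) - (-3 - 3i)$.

(-1 - (-3)) + (-3 - (-3))i = 2


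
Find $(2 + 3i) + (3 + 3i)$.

(2 + 3) + (3 + 3)i = 5 + 6i


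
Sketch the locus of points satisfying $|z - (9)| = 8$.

|z - z0| = r describes a circle centered at z0 with radius r
Here z0 = 9 and r = 8
Locus: Circle centered at (9, 0) with radius 8


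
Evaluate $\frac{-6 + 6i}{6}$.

Divisor is real, so divide each part by 6:
= -1 + i


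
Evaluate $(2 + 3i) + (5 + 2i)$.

(2 + 5) + (3 + 2)i = 7 + 5i


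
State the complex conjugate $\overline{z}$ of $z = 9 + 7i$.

If z = a + bi, then conjugate(z) = a - bi
conjugate(9 + 7i) = 9 - 7i


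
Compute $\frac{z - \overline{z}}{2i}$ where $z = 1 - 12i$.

z - conjugate(z) = 2bi
(z - conjugate(z))/(2i) = 2bi/(2i) = b = -12


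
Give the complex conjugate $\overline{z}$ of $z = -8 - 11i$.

If z = a + bi, then conjugate(z) = a - bi
conjugate(-8 - 11i) = -8 + 11i


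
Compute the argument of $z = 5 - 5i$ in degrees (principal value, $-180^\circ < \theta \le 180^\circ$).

θ = arctan(b/a) = arctan(-5/5) (quadrant-adjusted) = -45°


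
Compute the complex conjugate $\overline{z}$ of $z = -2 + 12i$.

If z = a + bi, then conjugate(z) = a - bi
conjugate(-2 + 12i) = -2 - 12i


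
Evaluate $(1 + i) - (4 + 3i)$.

(1 - 4) + (1 - 3)i = -3 - 2i


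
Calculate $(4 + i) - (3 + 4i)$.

(4 - 3) + (1 - 4)i = 1 - 3i


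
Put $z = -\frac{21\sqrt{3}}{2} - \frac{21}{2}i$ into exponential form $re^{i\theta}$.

r = |z| = sqrt((-21*sqrt(3)/2)^2 + (-21/2)^2) = sqrt(1323/4 + 441/4) = sqrt(441) = 21
θ = arctan(b/a) = arctan(-10.5/-18.1865) (quadrant-adjusted) = -150° = -5π/6
z = 21e^(-i*5π/6)


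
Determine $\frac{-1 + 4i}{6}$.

Divisor is real, so divide each part by 6:
= -1/6 + (2/3)i


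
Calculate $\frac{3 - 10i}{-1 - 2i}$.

Multiply numerator and denominator by conjugate (-1 + 2i):
= (3 - 10i)(-1 + 2i) / ((-1)^2 + (-2)^2)
= (17 + 16i) / 5
= 17/5 + (16/5)i


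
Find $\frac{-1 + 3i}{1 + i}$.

Multiply numerator and denominator by conjugate (1 - i):
= (-1 + 3i)(1 - i) / (1^2 + 1^2)
= (2 + 4i) / 2
= 1 + 2i


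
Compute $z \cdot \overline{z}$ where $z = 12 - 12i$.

z * conjugate(z) = |z|^2 = a^2 + b^2
= 12^2 + (-12)^2 = 288


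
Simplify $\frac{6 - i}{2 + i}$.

Multiply numerator and denominator by conjugate (2 - i):
= (6 - i)(2 - i) / (2^2 + 1^2)
= (11 - 8i) / 5
= 11/5 - (8/5)i


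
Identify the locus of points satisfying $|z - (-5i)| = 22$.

|z - z0| = r describes a circle centered at z0 with radius r
Here z0 = -5i and r = 22
Locus: Circle centered at (0, -5) with radius 22


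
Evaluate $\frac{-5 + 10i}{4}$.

Divisor is real, so divide each part by 4:
= -5/4 + (5/2)i


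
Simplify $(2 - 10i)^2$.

(a + bi)^2 = a^2 - b^2 + 2abi
= 2^2 - (-10)^2 + 2*2*(-10)i
= -96 - 40i


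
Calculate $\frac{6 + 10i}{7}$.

Divisor is real, so divide each part by 7:
= 6/7 + (10/7)i


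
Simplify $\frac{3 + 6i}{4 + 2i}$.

Multiply numerator and denominator by conjugate (4 - 2i):
= (3 + 6i)(4 - 2i) / (4^2 + 2^2)
= (24 + 18i) / 20
Divide through by 2: (12 + 9i) / 10
= 6/5 + (9/10)i


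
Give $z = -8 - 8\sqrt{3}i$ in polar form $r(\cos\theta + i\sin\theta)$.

r = |z| = sqrt(a^2 + b^2) = sqrt((-8)^2 + (-8*sqrt(3))^2) = sqrt(64 + 192) = sqrt(256) = 16
θ = arctan(b/a) = arctan(-13.8564/-8) (quadrant-adjusted) = 240°
z = 16(cos 240° + i sin 240°)


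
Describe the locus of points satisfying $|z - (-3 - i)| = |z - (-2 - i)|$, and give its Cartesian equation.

|z - z1| = |z - z2| means z is equidistant from z1 and z2,
i.e. the perpendicular bisector of the segment from (-3, -1) to (-2, -1) (midpoint (-5/2, -1)).
With z = x + yi, square both sides:
(x - (-3))^2 + (y - (-1))^2 = (x - (-2))^2 + (y - (-1))^2
The x^2 and y^2 terms cancel: 2x + 0y = 5 - 10 = -5
Simplify: x = -5/2
Locus: Perpendicular bisector of the segment from (-3, -1) to (-2, -1): the line x = -5/2


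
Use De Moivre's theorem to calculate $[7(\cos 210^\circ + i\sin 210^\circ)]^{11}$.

By De Moivre: z^n = r^n(cos(nθ) + i sin(nθ))
= 7^11(cos(11*210°) + i sin(11*210°))
= 1977326743(cos 150° + i sin 150°)
= -1977326743*sqrt(3)/2 + (1977326743/2)i
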